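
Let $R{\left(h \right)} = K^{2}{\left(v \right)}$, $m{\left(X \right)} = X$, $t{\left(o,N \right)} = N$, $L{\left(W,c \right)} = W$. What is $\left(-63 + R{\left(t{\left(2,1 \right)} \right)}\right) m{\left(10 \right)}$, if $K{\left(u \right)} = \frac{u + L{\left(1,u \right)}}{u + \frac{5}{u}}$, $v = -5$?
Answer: $- \frac{5630}{9} \approx -625.56$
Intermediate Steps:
$K{\left(u \right)} = \frac{1 + u}{u + \frac{5}{u}}$ ($K{\left(u \right)} = \frac{u + 1}{u + \frac{5}{u}} = \frac{1 + u}{u + \frac{5}{u}}$)
$R{\left(h \right)} = \frac{4}{9}$ ($R{\left(h \right)} = \left(- \frac{5 \left(1 - 5\right)}{5 + \left(-5\right)^{2}}\right)^{2} = \left(\left(-5\right) \frac{1}{5 + 25} \left(-4\right)\right)^{2} = \left(\left(-5\right) \frac{1}{30} \left(-4\right)\right)^{2} = \left(\frac{2}{3}\right)^{2} = \frac{4}{9}$)
$\left(-63 + R{\left(t{\left(2,1 \right)} \right)}\right) m{\left(10 \right)} = \left(-63 + \frac{4}{9}\right) 10 = \left(- \frac{563}{9}\right) 10 = - \frac{5630}{9}$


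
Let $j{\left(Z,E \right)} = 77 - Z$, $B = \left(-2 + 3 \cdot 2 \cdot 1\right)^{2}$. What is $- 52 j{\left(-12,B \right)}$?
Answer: $-4628$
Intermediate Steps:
$B = 16$ ($B = \left(-2 + 6 \cdot 1\right)^{2} = \left(-2 + 6\right)^{2} = 4^{2} = 16$)
$- 52 j{\left(-12,B \right)} = - 52 \left(77 - -12\right) = - 52 \left(77 + 12\right) = \left(-52\right) 89 = -4628$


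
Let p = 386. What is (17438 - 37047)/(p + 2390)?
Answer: -19609/2776 ≈ -7.0638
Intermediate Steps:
(17438 - 37047)/(p + 2390) = (17438 - 37047)/(386 + 2390) = -19609/2776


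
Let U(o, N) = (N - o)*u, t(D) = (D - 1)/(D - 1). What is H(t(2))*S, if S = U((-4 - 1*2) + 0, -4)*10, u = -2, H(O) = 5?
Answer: -200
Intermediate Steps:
t(D) = 1 (t(D) = (-1 + D)/(-1 + D) = 1)
U(o, N) = -2*N + 2*o (U(o, N) = (N - o)*(-2) = -2*N + 2*o)
S = -40 (S = (-2*(-4) + 2*((-4 - 1*2) + 0))*10 = (8 + 2*((-4 - 2) + 0))*10 = (8 + 2*(-6 + 0))*10 = (8 + 2*(-6))*10 = (8 - 12)*10 = -4*10 = -40)
H(t(2))*S = 5*(-40) = -200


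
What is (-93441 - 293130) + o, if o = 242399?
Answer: -144172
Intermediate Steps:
(-93441 - 293130) + o = (-93441 - 293130) + 242399 = -386571 + 242399 = -144172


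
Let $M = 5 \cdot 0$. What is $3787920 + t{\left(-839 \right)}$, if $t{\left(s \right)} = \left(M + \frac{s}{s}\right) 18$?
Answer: $3787938$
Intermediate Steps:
$M = 0$
$t{\left(s \right)} = 18$ ($t{\left(s \right)} = \left(0 + \frac{s}{s}\right) 18 = \left(0 + 1\right) 18 = 1 \cdot 18 = 18$)
$3787920 + t{\left(-839 \right)} = 3787920 + 18 = 3787938$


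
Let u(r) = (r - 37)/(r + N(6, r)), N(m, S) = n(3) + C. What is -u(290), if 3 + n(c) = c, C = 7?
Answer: -23/27 ≈ -0.85185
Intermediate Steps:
n(c) = -3 + c
N(m, S) = 7 (N(m, S) = (-3 + 3) + 7 = 0 + 7 = 7)
u(r) = (-37 + r)/(7 + r) (u(r) = (r - 37)/(r + 7) = (-37 + r)/(7 + r))
-u(290) = -(-37 + 290)/(7 + 290) = -253/297 = -1*23/27 = -23/27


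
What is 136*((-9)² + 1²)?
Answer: 11152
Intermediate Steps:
136*((-9)² + 1²) = 136*(81 + 1) = 136*82 = 11152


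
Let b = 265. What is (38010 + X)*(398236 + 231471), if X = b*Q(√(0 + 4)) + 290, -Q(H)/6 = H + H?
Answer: 20112841580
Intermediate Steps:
Q(H) = -12*H (Q(H) = -6*(H + H) = -12*H)
X = -6070 (X = 265*(-12*√(0 + 4)) + 290 = 265*(-12*√4) + 290 = 265*(-12*2) + 290 = 265*(-24) + 290 = -6360 + 290 = -6070)
(38010 + X)*(398236 + 231471) = (38010 - 6070)*(398236 + 231471) = 31940*629707 = 20112841580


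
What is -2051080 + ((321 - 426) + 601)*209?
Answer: -1947416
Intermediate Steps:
-2051080 + ((321 - 426) + 601)*209 = -2051080 + (-105 + 601)*209 = -2051080 + 496*209 = -2051080 + 103664 = -1947416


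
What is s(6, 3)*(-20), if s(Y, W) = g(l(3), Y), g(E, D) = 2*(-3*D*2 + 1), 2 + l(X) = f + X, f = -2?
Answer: 1400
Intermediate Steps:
l(X) = -4 + X (l(X) = -2 + (-2 + X) = -4 + X)
g(E, D) = 2 - 12*D (g(E, D) = 2*(-6*D + 1) = 2*(1 - 6*D) = 2 - 12*D)
s(Y, W) = 2 - 12*Y
s(6, 3)*(-20) = (2 - 12*6)*(-20) = (2 - 72)*(-20) = -70*(-20) = 1400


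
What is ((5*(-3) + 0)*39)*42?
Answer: -24570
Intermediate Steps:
((5*(-3) + 0)*39)*42 = ((-15 + 0)*39)*42 = -15*39*42 = -585*42 = -24570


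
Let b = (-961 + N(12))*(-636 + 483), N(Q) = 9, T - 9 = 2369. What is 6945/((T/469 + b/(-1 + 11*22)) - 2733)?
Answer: -156997281/48004499 ≈ -3.2705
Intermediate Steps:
T = 2378 (T = 9 + 2369 = 2378)
b = 145656 (b = (-961 + 9)*(-636 + 483) = -952*(-153) = 145656)
6945/((T/469 + b/(-1 + 11*22)) - 2733) = 6945/((2378/469 + 145656/(-1 + 11*22)) - 2733) = 6945/((2378*(1/469) + 145656/(-1 + 242)) - 2733) = 6945/((2378/469 + 145656/241) - 2733) = 6945/(68885762/113029 - 2733) = 6945/(-240022495/113029) = 6945*(-113029/240022495) = -156997281/48004499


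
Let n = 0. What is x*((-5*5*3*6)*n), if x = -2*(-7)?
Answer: 0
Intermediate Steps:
x = 14
x*((-5*5*3*6)*n) = 14*(-5*5*3*6*0) = 14*(-75*6*0) = 14*(-5*90*0) = 14*(-450*0) = 14*0 = 0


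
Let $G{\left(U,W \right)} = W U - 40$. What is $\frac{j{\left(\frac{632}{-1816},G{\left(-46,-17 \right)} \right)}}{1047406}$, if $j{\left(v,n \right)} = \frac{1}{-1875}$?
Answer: $- \frac{1}{1963886250} \approx -5.0919 \cdot 10^{-10}$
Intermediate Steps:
$G{\left(U,W \right)} = -40 + U W$ ($G{\left(U,W \right)} = U W - 40 = -40 + U W$)
$j{\left(v,n \right)} = - \frac{1}{1875}$
$\frac{j{\left(\frac{632}{-1816},G{\left(-46,-17 \right)} \right)}}{1047406} = - \frac{1}{1875 \cdot 1047406} = \left(- \frac{1}{1875}\right) \frac{1}{1047406} = - \frac{1}{1963886250}$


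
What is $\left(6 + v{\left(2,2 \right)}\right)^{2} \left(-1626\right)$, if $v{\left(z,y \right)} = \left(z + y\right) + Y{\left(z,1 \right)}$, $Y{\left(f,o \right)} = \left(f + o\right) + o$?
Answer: $-318696$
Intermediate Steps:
$Y{\left(f,o \right)} = f + 2 o$
$v{\left(z,y \right)} = 2 + y + 2 z$ ($v{\left(z,y \right)} = \left(z + y\right) + \left(z + 2 \cdot 1\right) = \left(y + z\right) + \left(z + 2\right) = \left(y + z\right) + \left(2 + z\right) = 2 + y + 2 z$)
$\left(6 + v{\left(2,2 \right)}\right)^{2} \left(-1626\right) = \left(6 + \left(2 + 2 + 2 \cdot 2\right)\right)^{2} \left(-1626\right) = \left(6 + \left(2 + 2 + 4\right)\right)^{2} \left(-1626\right) = \left(6 + 8\right)^{2} \left(-1626\right) = 14^{2} \left(-1626\right) = 196 \left(-1626\right) = -318696$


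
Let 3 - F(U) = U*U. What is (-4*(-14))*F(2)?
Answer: -56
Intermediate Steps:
F(U) = 3 - U**2 (F(U) = 3 - U*U = 3 - U**2)
(-4*(-14))*F(2) = (-4*(-14))*(3 - 1*2**2) = 56*(3 - 1*4) = 56*(3 - 4) = 56*(-1) = -56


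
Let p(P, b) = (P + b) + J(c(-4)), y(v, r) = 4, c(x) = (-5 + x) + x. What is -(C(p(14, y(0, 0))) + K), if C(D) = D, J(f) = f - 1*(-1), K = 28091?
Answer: -28097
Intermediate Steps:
c(x) = -5 + 2*x
J(f) = 1 + f (J(f) = f + 1 = 1 + f)
p(P, b) = -12 + P + b (p(P, b) = (P + b) + (1 + (-5 + 2*(-4))) = (P + b) + (1 + (-5 - 8)) = (P + b) + (1 - 13) = (P + b) - 12 = -12 + P + b)
-(C(p(14, y(0, 0))) + K) = -((-12 + 14 + 4) + 28091) = -(6 + 28091) = -1*28097 = -28097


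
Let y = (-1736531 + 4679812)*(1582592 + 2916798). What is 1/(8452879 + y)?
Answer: 1/13242977551469 ≈ 7.5512e-14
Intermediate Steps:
y = 13242969098590 (y = 2943281*4499390 = 13242969098590)
1/(8452879 + y) = 1/(8452879 + 13242969098590) = 1/13242977551469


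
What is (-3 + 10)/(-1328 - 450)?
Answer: -1/254 ≈ -0.0039370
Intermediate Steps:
(-3 + 10)/(-1328 - 450) = 7/(-1778) = -1/1778*7 = -1/254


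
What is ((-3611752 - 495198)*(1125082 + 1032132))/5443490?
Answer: -885957003730/544349 ≈ -1.6276e+6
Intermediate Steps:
((-3611752 - 495198)*(1125082 + 1032132))/5443490 = -4106950*2157214*(1/5443490) = -8859570037300*1/5443490 = -885957003730/544349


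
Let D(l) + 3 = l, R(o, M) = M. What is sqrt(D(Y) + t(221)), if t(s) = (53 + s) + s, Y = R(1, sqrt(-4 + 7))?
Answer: sqrt(492 + sqrt(3)) ≈ 22.220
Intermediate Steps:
Y = sqrt(3) (Y = sqrt(-4 + 7) = sqrt(3) ≈ 1.7320)
D(l) = -3 + l
t(s) = 53 + 2*s
sqrt(D(Y) + t(221)) = sqrt((-3 + sqrt(3)) + (53 + 2*221)) = sqrt((-3 + sqrt(3)) + (53 + 442)) = sqrt((-3 + sqrt(3)) + 495) = sqrt(492 + sqrt(3))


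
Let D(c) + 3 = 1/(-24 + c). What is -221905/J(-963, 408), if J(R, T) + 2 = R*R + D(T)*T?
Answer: -710096/2963661 ≈ -0.23960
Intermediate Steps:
D(c) = -3 + 1/(-24 + c)
J(R, T) = -2 + R² + T*(73 - 3*T)/(-24 + T) (J(R, T) = -2 + (R*R + ((73 - 3*T)/(-24 + T))*T) = -2 + (R² + T*(73 - 3*T)/(-24 + T)) = -2 + R² + T*(73 - 3*T)/(-24 + T))
-221905/J(-963, 408) = -221905*(-24 + 408)/((-24 + 408)*(-2 + (-963)²) - 1*408*(-73 + 3*408)) = -221905*384/(384*(-2 + 927369) - 1*408*(-73 + 1224)) = -221905*384/(384*927367 - 1*408*1151) = -221905*384/(356108928 - 469608) = -221905/((1/384)*355639320) = -221905/14818305/16 = -221905*16/14818305 = -710096/2963661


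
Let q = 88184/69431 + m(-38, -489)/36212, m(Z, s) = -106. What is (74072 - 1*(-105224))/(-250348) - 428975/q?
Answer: -4821641683196365802/14242831149001 ≈ -3.3853e+5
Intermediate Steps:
q = 1592979661/1257117686 (q = 88184/69431 - 106/36212 = 88184*(1/69431) - 106*1/36212 = 88184/69431 - 53/18106 = 1592979661/1257117686 ≈ 1.2672)
(74072 - 1*(-105224))/(-250348) - 428975/q = (74072 - 1*(-105224))/(-250348) - 428975/1592979661/1257117686 = (74072 + 105224)*(-1/250348) - 428975*1257117686/1592979661 = 179296*(-1/250348) - 539272059351850/1592979661 = -44824/62587 - 539272059351850/1592979661 = -4821641683196365802/14242831149001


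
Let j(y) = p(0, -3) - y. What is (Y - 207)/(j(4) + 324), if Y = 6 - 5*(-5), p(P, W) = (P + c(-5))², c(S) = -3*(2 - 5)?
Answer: -176/401 ≈ -0.43890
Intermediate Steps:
c(S) = 9 (c(S) = -3*(-3) = 9)
p(P, W) = (9 + P)² (p(P, W) = (P + 9)² = (9 + P)²)
Y = 31 (Y = 6 + 25 = 31)
j(y) = 81 - y (j(y) = (9 + 0)² - y = 9² - y = 81 - y)
(Y - 207)/(j(4) + 324) = (31 - 207)/((81 - 1*4) + 324) = -176/((81 - 4) + 324) = -176/(77 + 324) = -176/401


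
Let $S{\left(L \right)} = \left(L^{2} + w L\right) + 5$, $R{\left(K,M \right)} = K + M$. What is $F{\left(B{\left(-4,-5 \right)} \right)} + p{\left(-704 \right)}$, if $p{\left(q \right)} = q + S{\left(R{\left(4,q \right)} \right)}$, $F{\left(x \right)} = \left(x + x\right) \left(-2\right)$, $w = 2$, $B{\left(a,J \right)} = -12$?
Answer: $487949$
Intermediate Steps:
$S{\left(L \right)} = 5 + L^{2} + 2 L$ ($S{\left(L \right)} = \left(L^{2} + 2 L\right) + 5 = 5 + L^{2} + 2 L$)
$F{\left(x \right)} = - 4 x$ ($F{\left(x \right)} = 2 x \left(-2\right) = - 4 x$)
$p{\left(q \right)} = 13 + \left(4 + q\right)^{2} + 3 q$ ($p{\left(q \right)} = q + \left(5 + \left(4 + q\right)^{2} + 2 \left(4 + q\right)\right) = q + \left(5 + \left(4 + q\right)^{2} + \left(8 + 2 q\right)\right) = q + \left(13 + \left(4 + q\right)^{2} + 2 q\right) = 13 + \left(4 + q\right)^{2} + 3 q$)
$F{\left(B{\left(-4,-5 \right)} \right)} + p{\left(-704 \right)} = \left(-4\right) \left(-12\right) + \left(29 + \left(-704\right)^{2} + 11 \left(-704\right)\right) = 48 + \left(29 + 495616 - 7744\right) = 48 + 487901 = 487949$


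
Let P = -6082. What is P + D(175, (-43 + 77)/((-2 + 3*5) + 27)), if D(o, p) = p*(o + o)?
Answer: -11569/2 ≈ -5784.5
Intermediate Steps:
D(o, p) = 2*o*p (D(o, p) = p*(2*o) = 2*o*p)
P + D(175, (-43 + 77)/((-2 + 3*5) + 27)) = -6082 + 2*175*((-43 + 77)/((-2 + 3*5) + 27)) = -6082 + 2*175*(34/((-2 + 15) + 27)) = -6082 + 2*175*(34/(13 + 27)) = -6082 + 2*175*(34/40) = -6082 + 2*175*(34*(1/40)) = -6082 + 2*175*(17/20) = -6082 + 595/2 = -11569/2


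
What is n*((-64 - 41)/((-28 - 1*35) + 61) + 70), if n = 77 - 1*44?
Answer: 8085/2 ≈ 4042.5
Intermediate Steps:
n = 33 (n = 77 - 44 = 33)
n*((-64 - 41)/((-28 - 1*35) + 61) + 70) = 33*((-64 - 41)/((-28 - 1*35) + 61) + 70) = 33*(-105/((-28 - 35) + 61) + 70) = 33*(-105/(-63 + 61) + 70) = 33*(-105/(-2) + 70) = 33*(-105*(-½) + 70) = 33*(105/2 + 70) = 33*(245/2) = 8085/2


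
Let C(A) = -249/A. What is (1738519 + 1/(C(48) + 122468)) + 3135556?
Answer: 9550286925391/1959405 ≈ 4.8741e+6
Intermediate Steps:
(1738519 + 1/(C(48) + 122468)) + 3135556 = (1738519 + 1/(-249/48 + 122468)) + 3135556 = (1738519 + 1/(-249*1/48 + 122468)) + 3135556 = (1738519 + 1/(-83/16 + 122468)) + 3135556 = (1738519 + 1/(1959405/16)) + 3135556 = (1738519 + 16/1959405) + 3135556 = 3406462821211/1959405 + 3135556 = 9550286925391/1959405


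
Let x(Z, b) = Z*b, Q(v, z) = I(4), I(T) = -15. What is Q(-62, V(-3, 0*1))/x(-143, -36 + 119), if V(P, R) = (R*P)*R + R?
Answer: 15/11869 ≈ 0.0012638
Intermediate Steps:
V(P, R) = R + P*R² (V(P, R) = (P*R)*R + R = P*R² + R = R + P*R²)
Q(v, z) = -15
Q(-62, V(-3, 0*1))/x(-143, -36 + 119) = -15*(-1/(143*(-36 + 119))) = -15/((-143*83)) = -15/(-11869) = -15*(-1/11869) = 15/11869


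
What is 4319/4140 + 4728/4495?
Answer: 1559513/744372 ≈ 2.0951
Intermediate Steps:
4319/4140 + 4728/4495 = 1559513/744372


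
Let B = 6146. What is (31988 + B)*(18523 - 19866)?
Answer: -51213962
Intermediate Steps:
(31988 + B)*(18523 - 19866) = (31988 + 6146)*(18523 - 19866) = 38134*(-1343) = -51213962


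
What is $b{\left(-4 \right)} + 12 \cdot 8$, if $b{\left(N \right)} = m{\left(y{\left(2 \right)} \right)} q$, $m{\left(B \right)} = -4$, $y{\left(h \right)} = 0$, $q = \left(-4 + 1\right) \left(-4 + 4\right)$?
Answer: $96$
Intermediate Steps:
$q = 0$ ($q = \left(-3\right) 0 = 0$)
$b{\left(N \right)} = 0$ ($b{\left(N \right)} = \left(-4\right) 0 = 0$)
$b{\left(-4 \right)} + 12 \cdot 8 = 0 + 12 \cdot 8 = 0 + 96 = 96$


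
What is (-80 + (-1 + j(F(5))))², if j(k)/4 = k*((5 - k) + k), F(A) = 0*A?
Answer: 6561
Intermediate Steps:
F(A) = 0
j(k) = 20*k (j(k) = 4*(k*((5 - k) + k)) = 4*(k*5) = 4*(5*k) = 20*k)
(-80 + (-1 + j(F(5))))² = (-80 + (-1 + 20*0))² = (-80 + (-1 + 0))² = (-80 - 1)² = (-81)² = 6561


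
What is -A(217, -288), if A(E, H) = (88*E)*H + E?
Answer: 5499431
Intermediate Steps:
A(E, H) = E + 88*E*H (A(E, H) = 88*E*H + E = E + 88*E*H)
-A(217, -288) = -217*(1 + 88*(-288)) = -217*(1 - 25344) = -217*(-25343) = -1*(-5499431) = 5499431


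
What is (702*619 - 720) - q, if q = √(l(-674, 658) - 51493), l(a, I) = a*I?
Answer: 433818 - I*√494985 ≈ 4.3382e+5 - 703.55*I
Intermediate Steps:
l(a, I) = I*a
q = I*√494985 (q = √(658*(-674) - 51493) = √(-443492 - 51493) = √(-494985) = I*√494985 ≈ 703.55*I)
(702*619 - 720) - q = (702*619 - 720) - I*√494985 = (434538 - 720) - I*√494985 = 433818 - I*√494985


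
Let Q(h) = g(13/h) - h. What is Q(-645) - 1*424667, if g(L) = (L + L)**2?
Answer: -176403751874/416025 ≈ -4.2402e+5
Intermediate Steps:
g(L) = 4*L**2 (g(L) = (2*L)**2 = 4*L**2)
Q(h) = -h + 676/h**2 (Q(h) = 4*(13/h)**2 - h = 4*(169/h**2) - h = 676/h**2 - h = -h + 676/h**2)
Q(-645) - 1*424667 = (-1*(-645) + 676/(-645)**2) - 1*424667 = (645 + 676*(1/416025)) - 424667 = (645 + 676/416025) - 424667 = 268336801/416025 - 424667 = -176403751874/416025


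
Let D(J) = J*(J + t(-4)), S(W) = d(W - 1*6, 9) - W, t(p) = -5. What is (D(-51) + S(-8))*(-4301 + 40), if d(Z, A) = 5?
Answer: -12224809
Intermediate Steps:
S(W) = 5 - W
D(J) = J*(-5 + J) (D(J) = J*(J - 5) = J*(-5 + J))
(D(-51) + S(-8))*(-4301 + 40) = (-51*(-5 - 51) + (5 - 1*(-8)))*(-4301 + 40) = (-51*(-56) + (5 + 8))*(-4261) = (2856 + 13)*(-4261) = 2869*(-4261) = -12224809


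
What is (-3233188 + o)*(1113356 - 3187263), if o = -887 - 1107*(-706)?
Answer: 5086325356431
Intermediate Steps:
o = 780655 (o = -887 + 781542 = 780655)
(-3233188 + o)*(1113356 - 3187263) = (-3233188 + 780655)*(1113356 - 3187263) = -2452533*(-2073907) = 5086325356431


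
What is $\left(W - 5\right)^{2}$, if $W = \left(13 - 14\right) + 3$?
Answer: $9$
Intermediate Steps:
$W = 2$ ($W = -1 + 3 = 2$)
$\left(W - 5\right)^{2} = \left(2 - 5\right)^{2} = \left(-3\right)^{2} = 9$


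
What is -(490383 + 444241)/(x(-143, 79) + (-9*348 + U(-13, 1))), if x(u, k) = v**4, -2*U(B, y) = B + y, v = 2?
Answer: 467312/1555 ≈ 300.52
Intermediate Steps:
U(B, y) = -B/2 - y/2 (U(B, y) = -(B + y)/2 = -B/2 - y/2)
x(u, k) = 16 (x(u, k) = 2**4 = 16)
-(490383 + 444241)/(x(-143, 79) + (-9*348 + U(-13, 1))) = -(490383 + 444241)/(16 + (-9*348 + (-1/2*(-13) - 1/2*1))) = -934624/(16 + (-3132 + (13/2 - 1/2))) = -934624/(16 + (-3132 + 6)) = -934624/(16 - 3126) = -934624/(-3110) = -934624*(-1)/3110 = -1*(-467312/1555) = 467312/1555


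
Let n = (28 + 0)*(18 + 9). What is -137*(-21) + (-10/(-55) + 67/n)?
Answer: 23927381/8316 ≈ 2877.3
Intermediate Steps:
n = 756 (n = 28*27 = 756)
-137*(-21) + (-10/(-55) + 67/n) = -137*(-21) + (-10/(-55) + 67/756) = 2877 + (-10*(-1/55) + 67*(1/756)) = 2877 + (2/11 + 67/756) = 2877 + 2249/8316 = 23927381/8316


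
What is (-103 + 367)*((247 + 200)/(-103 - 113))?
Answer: -1639/3 ≈ -546.33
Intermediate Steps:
(-103 + 367)*((247 + 200)/(-103 - 113)) = 264*(447/(-216)) = 264*(447*(-1/216)) = 264*(-149/72) = -1639/3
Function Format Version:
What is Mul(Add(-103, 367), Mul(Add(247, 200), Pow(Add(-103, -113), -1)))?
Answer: Rational(-1639, 3) ≈ -546.33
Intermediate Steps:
Mul(Add(-103, 367), Mul(Add(247, 200), Pow(Add(-103, -113), -1))) = Mul(264, Mul(447, Pow(-216, -1))) = Mul(264, Mul(447, Rational(-1, 216))) = Mul(264, Rational(-149, 72)) = Rational(-1639, 3)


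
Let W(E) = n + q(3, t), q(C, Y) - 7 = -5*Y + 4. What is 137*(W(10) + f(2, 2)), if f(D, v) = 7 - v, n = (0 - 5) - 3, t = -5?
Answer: 4521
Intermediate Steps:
n = -8 (n = -5 - 3 = -8)
q(C, Y) = 11 - 5*Y (q(C, Y) = 7 + (-5*Y + 4) = 7 + (4 - 5*Y) = 11 - 5*Y)
W(E) = 28 (W(E) = -8 + (11 - 5*(-5)) = -8 + (11 + 25) = -8 + 36 = 28)
137*(W(10) + f(2, 2)) = 137*(28 + (7 - 1*2)) = 137*(28 + (7 - 2)) = 137*(28 + 5) = 137*33 = 4521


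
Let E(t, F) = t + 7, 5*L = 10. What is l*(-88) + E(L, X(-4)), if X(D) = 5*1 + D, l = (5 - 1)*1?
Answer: -343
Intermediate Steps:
l = 4 (l = 4*1 = 4)
X(D) = 5 + D
L = 2 (L = (1/5)*10 = 2)
E(t, F) = 7 + t
l*(-88) + E(L, X(-4)) = 4*(-88) + (7 + 2) = -352 + 9 = -343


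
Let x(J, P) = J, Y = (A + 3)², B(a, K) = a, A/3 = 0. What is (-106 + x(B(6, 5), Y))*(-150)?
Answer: 15000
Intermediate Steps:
A = 0 (A = 3*0 = 0)
Y = 9 (Y = (0 + 3)² = 3² = 9)
(-106 + x(B(6, 5), Y))*(-150) = (-106 + 6)*(-150) = -100*(-150) = 15000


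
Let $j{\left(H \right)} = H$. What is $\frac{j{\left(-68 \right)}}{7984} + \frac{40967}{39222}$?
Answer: $\frac{40551679}{39143556} \approx 1.036$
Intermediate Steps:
$\frac{j{\left(-68 \right)}}{7984} + \frac{40967}{39222} = - \frac{68}{7984} + \frac{40967}{39222} = \left(-68\right) \frac{1}{7984} + 40967 \cdot \frac{1}{39222} = - \frac{17}{1996} + \frac{40967}{39222} = \frac{40551679}{39143556}$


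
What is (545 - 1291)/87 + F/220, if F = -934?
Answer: -122689/9570 ≈ -12.820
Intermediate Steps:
(545 - 1291)/87 + F/220 = (545 - 1291)/87 - 934/220 = -746*1/87 - 934*1/220 = -746/87 - 467/110 = -122689/9570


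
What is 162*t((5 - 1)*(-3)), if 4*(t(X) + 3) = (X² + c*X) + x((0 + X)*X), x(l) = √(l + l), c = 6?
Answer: 2430 + 486*√2 ≈ 3117.3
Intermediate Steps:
x(l) = √2*√l (x(l) = √(2*l) = √2*√l)
t(X) = -3 + X²/4 + 3*X/2 + √2*√(X²)/4 (t(X) = -3 + ((X² + 6*X) + √2*√((0 + X)*X))/4 = -3 + ((X² + 6*X) + √2*√(X*X))/4 = -3 + ((X² + 6*X) + √2*√(X²))/4 = -3 + (X² + 6*X + √2*√(X²))/4 = -3 + (X²/4 + 3*X/2 + √2*√(X²)/4) = -3 + X²/4 + 3*X/2 + √2*√(X²)/4)
162*t((5 - 1)*(-3)) = 162*(-3 + ((5 - 1)*(-3))²/4 + 3*((5 - 1)*(-3))/2 + √2*√(((5 - 1)*(-3))²)/4) = 162*(-3 + (4*(-3))²/4 + 3*(4*(-3))/2 + √2*√((4*(-3))²)/4) = 162*(-3 + (¼)*(-12)² + (3/2)*(-12) + √2*√((-12)²)/4) = 162*(-3 + (¼)*144 - 18 + √2*√144/4) = 162*(-3 + 36 - 18 + (¼)*√2*12) = 162*(-3 + 36 - 18 + 3*√2) = 162*(15 + 3*√2) = 2430 + 486*√2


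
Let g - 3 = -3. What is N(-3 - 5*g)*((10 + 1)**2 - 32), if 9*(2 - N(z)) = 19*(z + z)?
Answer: 3916/3 ≈ 1305.3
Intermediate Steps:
g = 0 (g = 3 - 3 = 0)
N(z) = 2 - 38*z/9 (N(z) = 2 - 19*(z + z)/9 = 2 - 19*2*z/9 = 2 - 38*z/9)
N(-3 - 5*g)*((10 + 1)**2 - 32) = (2 - 38*(-3 - 5*0)/9)*((10 + 1)**2 - 32) = (2 - 38*(-3 + 0)/9)*(11**2 - 32) = (2 - 38/9*(-3))*(121 - 32) = (2 + 38/3)*89 = (44/3)*89 = 3916/3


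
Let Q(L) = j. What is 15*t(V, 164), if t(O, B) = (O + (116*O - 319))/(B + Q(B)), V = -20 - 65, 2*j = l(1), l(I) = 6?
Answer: -153960/167 ≈ -921.92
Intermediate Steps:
j = 3 (j = (½)*6 = 3)
Q(L) = 3
V = -85
t(O, B) = (-319 + 117*O)/(3 + B) (t(O, B) = (O + (116*O - 319))/(B + 3) = (O + (-319 + 116*O))/(3 + B) = (-319 + 117*O)/(3 + B))
15*t(V, 164) = 15*((-319 + 117*(-85))/(3 + 164)) = 15*((-319 - 9945)/167) = 15*((1/167)*(-10264)) = 15*(-10264/167) = -153960/167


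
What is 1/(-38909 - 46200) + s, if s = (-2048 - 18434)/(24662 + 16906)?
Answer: -871622053/1768905456 ≈ -0.49275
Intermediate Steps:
s = -10241/20784 (s = -20482/41568 = -20482*1/41568 = -10241/20784 ≈ -0.49273)
1/(-38909 - 46200) + s = 1/(-38909 - 46200) - 10241/20784 = 1/(-85109) - 10241/20784 = -1/85109 - 10241/20784 = -871622053/1768905456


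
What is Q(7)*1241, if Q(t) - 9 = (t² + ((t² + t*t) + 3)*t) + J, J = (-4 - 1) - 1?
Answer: 941919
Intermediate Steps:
J = -6 (J = -5 - 1 = -6)
Q(t) = 3 + t² + t*(3 + 2*t²) (Q(t) = 9 + ((t² + ((t² + t*t) + 3)*t) - 6) = 9 + ((t² + ((t² + t²) + 3)*t) - 6) = 9 + ((t² + (2*t² + 3)*t) - 6) = 9 + ((t² + (3 + 2*t²)*t) - 6) = 9 + ((t² + t*(3 + 2*t²)) - 6) = 9 + (-6 + t² + t*(3 + 2*t²)) = 3 + t² + t*(3 + 2*t²))
Q(7)*1241 = (3 + 7² + 2*7³ + 3*7)*1241 = (3 + 49 + 2*343 + 21)*1241 = (3 + 49 + 686 + 21)*1241 = 759*1241 = 941919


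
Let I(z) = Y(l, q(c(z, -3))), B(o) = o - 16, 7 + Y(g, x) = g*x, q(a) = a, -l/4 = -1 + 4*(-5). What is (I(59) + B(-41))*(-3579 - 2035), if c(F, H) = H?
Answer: 1774024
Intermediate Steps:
l = 84 (l = -4*(-1 + 4*(-5)) = -4*(-1 - 20) = -4*(-21) = 84)
Y(g, x) = -7 + g*x
B(o) = -16 + o
I(z) = -259 (I(z) = -7 + 84*(-3) = -7 - 252 = -259)
(I(59) + B(-41))*(-3579 - 2035) = (-259 + (-16 - 41))*(-3579 - 2035) = (-259 - 57)*(-5614) = -316*(-5614) = 1774024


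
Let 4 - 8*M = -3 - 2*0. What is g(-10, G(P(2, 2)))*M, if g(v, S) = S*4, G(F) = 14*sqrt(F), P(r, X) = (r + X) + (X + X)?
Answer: 98*sqrt(2) ≈ 138.59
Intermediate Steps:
P(r, X) = r + 3*X (P(r, X) = (X + r) + 2*X = r + 3*X)
g(v, S) = 4*S
M = 7/8 (M = 1/2 - (-3 - 2*0)/8 = 1/2 - (-3 + 0)/8 = 1/2 - 1/8*(-3) = 1/2 + 3/8 = 7/8 ≈ 0.87500)
g(-10, G(P(2, 2)))*M = (4*(14*sqrt(2 + 3*2)))*(7/8) = (4*(14*sqrt(2 + 6)))*(7/8) = (4*(14*sqrt(8)))*(7/8) = (4*(14*(2*sqrt(2))))*(7/8) = (4*(28*sqrt(2)))*(7/8) = (112*sqrt(2))*(7/8) = 98*sqrt(2)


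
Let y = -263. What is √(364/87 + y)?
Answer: I*√1958979/87 ≈ 16.088*I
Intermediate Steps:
√(364/87 + y) = √(364/87 - 263) = √(-22517/87) = I*√1958979/87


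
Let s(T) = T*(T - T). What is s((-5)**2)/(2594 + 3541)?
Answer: 0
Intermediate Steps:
s(T) = 0 (s(T) = T*0 = 0)
s((-5)**2)/(2594 + 3541) = 0/(2594 + 3541) = 0/6135 = 0*(1/6135) = 0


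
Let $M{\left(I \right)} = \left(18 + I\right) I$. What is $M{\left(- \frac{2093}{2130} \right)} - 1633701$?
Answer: $- \frac{7412013931871}{4536900} \approx -1.6337 \cdot 10^{6}$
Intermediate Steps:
$M{\left(I \right)} = I \left(18 + I\right)$
$M{\left(- \frac{2093}{2130} \right)} - 1633701 = - \frac{2093}{2130} \left(18 - \frac{2093}{2130}\right) - 1633701 = \left(-2093\right) \frac{1}{2130} \left(18 - \frac{2093}{2130}\right) - 1633701 = - \frac{2093 \left(18 - \frac{2093}{2130}\right)}{2130} - 1633701 = \left(- \frac{2093}{2130}\right) \frac{36247}{2130} - 1633701 = - \frac{75864971}{4536900} - 1633701 = - \frac{7412013931871}{4536900}$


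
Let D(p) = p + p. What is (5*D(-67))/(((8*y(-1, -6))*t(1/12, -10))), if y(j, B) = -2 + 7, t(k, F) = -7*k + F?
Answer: 201/127 ≈ 1.5827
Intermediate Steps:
t(k, F) = F - 7*k
y(j, B) = 5
D(p) = 2*p
(5*D(-67))/(((8*y(-1, -6))*t(1/12, -10))) = (5*(2*(-67)))/(((8*5)*(-10 - 7/12))) = (5*(-134))/((40*(-10 - 7*1/12))) = -670*1/(40*(-10 - 7/12)) = -670/(40*(-127/12)) = -670/(-1270/3) = -670*(-3/1270) = 201/127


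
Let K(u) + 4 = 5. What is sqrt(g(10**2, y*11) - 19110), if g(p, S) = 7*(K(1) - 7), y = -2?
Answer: 12*I*sqrt(133) ≈ 138.39*I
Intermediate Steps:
K(u) = 1 (K(u) = -4 + 5 = 1)
g(p, S) = -42 (g(p, S) = 7*(1 - 7) = 7*(-6) = -42)
sqrt(g(10**2, y*11) - 19110) = sqrt(-42 - 19110) = sqrt(-19152) = 12*I*sqrt(133)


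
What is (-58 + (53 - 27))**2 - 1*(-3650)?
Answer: 4674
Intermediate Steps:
(-58 + (53 - 27))**2 - 1*(-3650) = (-58 + 26)**2 + 3650 = (-32)**2 + 3650 = 1024 + 3650 = 4674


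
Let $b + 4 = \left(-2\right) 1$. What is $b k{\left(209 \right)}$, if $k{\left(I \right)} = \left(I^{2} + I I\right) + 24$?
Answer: $-524316$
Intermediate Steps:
$k{\left(I \right)} = 24 + 2 I^{2}$ ($k{\left(I \right)} = \left(I^{2} + I^{2}\right) + 24 = 2 I^{2} + 24 = 24 + 2 I^{2}$)
$b = -6$ ($b = -4 - 2 = -6$)
$b k{\left(209 \right)} = - 6 \left(24 + 2 \cdot 209^{2}\right) = - 6 \left(24 + 2 \cdot 43681\right) = - 6 \left(24 + 87362\right) = \left(-6\right) 87386 = -524316$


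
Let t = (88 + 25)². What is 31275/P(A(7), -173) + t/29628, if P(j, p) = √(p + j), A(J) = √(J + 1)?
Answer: 12769/29628 - 31275*I/√(173 - 2*√2) ≈ 0.43098 - 2397.5*I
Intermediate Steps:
A(J) = √(1 + J)
P(j, p) = √(j + p)
t = 12769 (t = 113² = 12769)
31275/P(A(7), -173) + t/29628 = 31275/(√(√(1 + 7) - 173)) + 12769/29628 = 31275/(√(√8 - 173)) + 12769*(1/29628) = 31275/(√(2*√2 - 173)) + 12769/29628 = 31275/(√(-173 + 2*√2)) + 12769/29628 = 31275/√(-173 + 2*√2) + 12769/29628 = 12769/29628 + 31275/√(-173 + 2*√2)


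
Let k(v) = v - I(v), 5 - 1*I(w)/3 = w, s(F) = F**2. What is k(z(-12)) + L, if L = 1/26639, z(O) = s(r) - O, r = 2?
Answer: 1305312/26639 ≈ 49.000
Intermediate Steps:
I(w) = 15 - 3*w
z(O) = 4 - O (z(O) = 2**2 - O = 4 - O)
k(v) = -15 + 4*v (k(v) = v - (15 - 3*v) = v + (-15 + 3*v) = -15 + 4*v)
L = 1/26639 ≈ 3.7539e-5
k(z(-12)) + L = (-15 + 4*(4 - 1*(-12))) + 1/26639 = (-15 + 4*(4 + 12)) + 1/26639 = (-15 + 4*16) + 1/26639 = (-15 + 64) + 1/26639 = 49 + 1/26639 = 1305312/26639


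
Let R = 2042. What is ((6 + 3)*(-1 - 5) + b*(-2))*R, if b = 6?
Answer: -134772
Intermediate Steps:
((6 + 3)*(-1 - 5) + b*(-2))*R = ((6 + 3)*(-1 - 5) + 6*(-2))*2042 = (9*(-6) - 12)*2042 = (-54 - 12)*2042 = -66*2042 = -134772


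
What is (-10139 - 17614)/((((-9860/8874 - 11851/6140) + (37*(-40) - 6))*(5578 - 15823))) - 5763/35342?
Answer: -327495526475835/1986229524491534 ≈ -0.16488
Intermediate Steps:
(-10139 - 17614)/((((-9860/8874 - 11851/6140) + (37*(-40) - 6))*(5578 - 15823))) - 5763/35342 = -27753*(-1/(10245*((-9860*1/8874 - 11851*1/6140) + (-1480 - 6)))) - 5763*1/35342 = -27753*(-1/(10245*((-10/9 - 11851/6140) - 1486))) - 5763/35342 = -27753*(-1/(10245*(-168059/55260 - 1486))) - 5763/35342 = -27753/((-82284419/55260*(-10245))) - 5763/35342 = -27753/56200258177/3684 - 5763/35342 = -27753*3684/56200258177 - 5763/35342 = -102242052/56200258177 - 5763/35342 = -327495526475835/1986229524491534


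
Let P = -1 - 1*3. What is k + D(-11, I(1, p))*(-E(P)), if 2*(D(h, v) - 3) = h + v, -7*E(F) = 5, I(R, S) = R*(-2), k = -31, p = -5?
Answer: -67/2 ≈ -33.500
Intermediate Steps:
I(R, S) = -2*R
P = -4 (P = -1 - 3 = -4)
E(F) = -5/7 (E(F) = -1/7*5 = -5/7)
D(h, v) = 3 + h/2 + v/2 (D(h, v) = 3 + (h + v)/2 = 3 + (h/2 + v/2) = 3 + h/2 + v/2)
k + D(-11, I(1, p))*(-E(P)) = -31 + (3 + (1/2)*(-11) + (-2*1)/2)*(-1*(-5/7)) = -31 + (3 - 11/2 + (1/2)*(-2))*(5/7) = -31 + (3 - 11/2 - 1)*(5/7) = -31 - 7/2*5/7 = -31 - 5/2 = -67/2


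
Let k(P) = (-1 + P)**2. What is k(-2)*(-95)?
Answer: -855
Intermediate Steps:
k(-2)*(-95) = (-1 - 2)**2*(-95) = (-3)**2*(-95) = 9*(-95) = -855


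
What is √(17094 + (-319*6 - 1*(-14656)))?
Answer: 2*√7459 ≈ 172.73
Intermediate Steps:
√(17094 + (-319*6 - 1*(-14656))) = √(17094 + (-1914 + 14656)) = √(17094 + 12742) = √29836 = 2*√7459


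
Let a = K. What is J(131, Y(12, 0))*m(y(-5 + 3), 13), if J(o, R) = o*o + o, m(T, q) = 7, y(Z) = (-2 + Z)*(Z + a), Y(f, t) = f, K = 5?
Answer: 121044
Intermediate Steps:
a = 5
y(Z) = (-2 + Z)*(5 + Z) (y(Z) = (-2 + Z)*(Z + 5) = (-2 + Z)*(5 + Z))
J(o, R) = o + o² (J(o, R) = o² + o = o + o²)
J(131, Y(12, 0))*m(y(-5 + 3), 13) = (131*(1 + 131))*7 = (131*132)*7 = 17292*7 = 121044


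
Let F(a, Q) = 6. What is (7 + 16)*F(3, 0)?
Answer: 138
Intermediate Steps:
(7 + 16)*F(3, 0) = (7 + 16)*6 = 23*6 = 138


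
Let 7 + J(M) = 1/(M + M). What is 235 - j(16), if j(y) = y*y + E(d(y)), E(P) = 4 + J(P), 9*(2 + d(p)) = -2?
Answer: -711/40 ≈ -17.775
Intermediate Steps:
J(M) = -7 + 1/(2*M) (J(M) = -7 + 1/(M + M) = -7 + 1/(2*M))
d(p) = -20/9 (d(p) = -2 + (⅑)*(-2) = -2 - 2/9 = -20/9)
E(P) = -3 + 1/(2*P) (E(P) = 4 + (-7 + 1/(2*P)) = -3 + 1/(2*P))
j(y) = -129/40 + y² (j(y) = y*y + (-3 + 1/(2*(-20/9))) = y² + (-3 + (½)*(-9/20)) = y² + (-3 - 9/40) = y² - 129/40 = -129/40 + y²)
235 - j(16) = 235 - (-129/40 + 16²) = 235 - (-129/40 + 256) = 235 - 1*10111/40 = 235 - 10111/40 = -711/40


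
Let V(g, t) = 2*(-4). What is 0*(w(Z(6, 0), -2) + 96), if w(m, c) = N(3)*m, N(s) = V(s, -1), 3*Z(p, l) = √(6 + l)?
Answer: 0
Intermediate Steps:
Z(p, l) = √(6 + l)/3
V(g, t) = -8
N(s) = -8
w(m, c) = -8*m
0*(w(Z(6, 0), -2) + 96) = 0*(-8*√(6 + 0)/3 + 96) = 0*(-8*√6/3 + 96) = 0*(96 - 8*√6/3) = 0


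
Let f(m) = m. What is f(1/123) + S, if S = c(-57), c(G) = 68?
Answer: 8365/123 ≈ 68.008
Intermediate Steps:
S = 68
f(1/123) + S = 1/123 + 68 = 8365/123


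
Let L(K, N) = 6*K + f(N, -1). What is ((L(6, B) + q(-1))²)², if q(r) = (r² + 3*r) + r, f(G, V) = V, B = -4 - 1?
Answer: 1048576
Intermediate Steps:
B = -5
q(r) = r² + 4*r
L(K, N) = -1 + 6*K (L(K, N) = 6*K - 1 = -1 + 6*K)
((L(6, B) + q(-1))²)² = (((-1 + 6*6) - (4 - 1))²)² = (((-1 + 36) - 1*3)²)² = ((35 - 3)²)² = (32²)² = 1024² = 1048576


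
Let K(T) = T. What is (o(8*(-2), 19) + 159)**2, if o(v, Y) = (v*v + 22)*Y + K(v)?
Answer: 29430625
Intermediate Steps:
o(v, Y) = v + Y*(22 + v**2) (o(v, Y) = (v*v + 22)*Y + v = (v**2 + 22)*Y + v = (22 + v**2)*Y + v = Y*(22 + v**2) + v = v + Y*(22 + v**2))
(o(8*(-2), 19) + 159)**2 = ((8*(-2) + 22*19 + 19*(8*(-2))**2) + 159)**2 = ((-16 + 418 + 19*(-16)**2) + 159)**2 = ((-16 + 418 + 19*256) + 159)**2 = ((-16 + 418 + 4864) + 159)**2 = (5266 + 159)**2 = 5425**2 = 29430625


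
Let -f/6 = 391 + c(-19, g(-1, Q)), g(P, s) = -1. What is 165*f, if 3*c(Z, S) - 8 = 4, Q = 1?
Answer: -391050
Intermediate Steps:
c(Z, S) = 4 (c(Z, S) = 8/3 + (1/3)*4 = 8/3 + 4/3 = 4)
f = -2370 (f = -6*(391 + 4) = -6*395 = -2370)
165*f = 165*(-2370) = -391050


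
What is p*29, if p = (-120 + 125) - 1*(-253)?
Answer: 7482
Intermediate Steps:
p = 258 (p = 5 + 253 = 258)
p*29 = 258*29 = 7482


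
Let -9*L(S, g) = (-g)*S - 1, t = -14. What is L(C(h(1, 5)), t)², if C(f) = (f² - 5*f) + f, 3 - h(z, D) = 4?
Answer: 529/9 ≈ 58.778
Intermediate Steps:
h(z, D) = -1 (h(z, D) = 3 - 1*4 = 3 - 4 = -1)
C(f) = f² - 4*f
L(S, g) = ⅑ + S*g/9 (L(S, g) = -((-g)*S - 1)/9 = -(-S*g - 1)/9 = -(-1 - S*g)/9 = ⅑ + S*g/9)
L(C(h(1, 5)), t)² = (⅑ + (⅑)*(-(-4 - 1))*(-14))² = (⅑ + (⅑)*(-1*(-5))*(-14))² = (⅑ + (⅑)*5*(-14))² = (⅑ - 70/9)² = (-23/3)² = 529/9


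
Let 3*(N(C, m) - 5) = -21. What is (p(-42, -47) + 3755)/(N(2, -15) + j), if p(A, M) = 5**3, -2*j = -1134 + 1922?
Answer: -970/99 ≈ -9.7980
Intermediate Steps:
N(C, m) = -2 (N(C, m) = 5 + (1/3)*(-21) = 5 - 7 = -2)
j = -394 (j = -(-1134 + 1922)/2 = -1/2*788 = -394)
p(A, M) = 125
(p(-42, -47) + 3755)/(N(2, -15) + j) = (125 + 3755)/(-2 - 394) = 3880/(-396) = 3880*(-1/396) = -970/99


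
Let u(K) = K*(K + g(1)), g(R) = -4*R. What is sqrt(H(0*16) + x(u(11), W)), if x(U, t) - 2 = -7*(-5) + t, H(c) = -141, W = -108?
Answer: 2*I*sqrt(53) ≈ 14.56*I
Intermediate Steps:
u(K) = K*(-4 + K) (u(K) = K*(K - 4*1) = K*(K - 4) = K*(-4 + K))
x(U, t) = 37 + t (x(U, t) = 2 + (-7*(-5) + t) = 2 + (35 + t) = 37 + t)
sqrt(H(0*16) + x(u(11), W)) = sqrt(-141 + (37 - 108)) = sqrt(-141 - 71) = sqrt(-212) = 2*I*sqrt(53)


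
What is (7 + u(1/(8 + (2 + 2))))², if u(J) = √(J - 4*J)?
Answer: (14 + I)²/4 ≈ 48.75 + 7.0*I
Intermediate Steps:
u(J) = √3*√(-J) (u(J) = √(-3*J) = √3*√(-J))
(7 + u(1/(8 + (2 + 2))))² = (7 + √3*√(-1/(8 + (2 + 2))))² = (7 + √3*√(-1/(8 + 4)))² = (7 + √3*√(-1/12))² = (7 + √3*(I*√3/6))² = (7 + I/2)²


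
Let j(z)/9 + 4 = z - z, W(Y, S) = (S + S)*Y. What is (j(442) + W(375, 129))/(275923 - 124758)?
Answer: 96714/151165 ≈ 0.63979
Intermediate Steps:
W(Y, S) = 2*S*Y (W(Y, S) = (2*S)*Y = 2*S*Y)
j(z) = -36 (j(z) = -36 + 9*(z - z) = -36 + 9*0 = -36 + 0 = -36)
(j(442) + W(375, 129))/(275923 - 124758) = (-36 + 2*129*375)/(275923 - 124758) = (-36 + 96750)/151165 = 96714*(1/151165) = 96714/151165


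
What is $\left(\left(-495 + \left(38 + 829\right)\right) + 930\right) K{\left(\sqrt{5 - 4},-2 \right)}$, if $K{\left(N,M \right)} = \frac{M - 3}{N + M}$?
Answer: $6510$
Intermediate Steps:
$K{\left(N,M \right)} = \frac{-3 + M}{M + N}$
$\left(\left(-495 + \left(38 + 829\right)\right) + 930\right) K{\left(\sqrt{5 - 4},-2 \right)} = \left(\left(-495 + \left(38 + 829\right)\right) + 930\right) \frac{-3 - 2}{-2 + \sqrt{5 - 4}} = \left(\left(-495 + 867\right) + 930\right) \frac{1}{-2 + \sqrt{1}} \left(-5\right) = \left(372 + 930\right) \frac{1}{-2 + 1} \left(-5\right) = 1302 \frac{1}{-1} \left(-5\right) = 1302 \left(\left(-1\right) \left(-5\right)\right) = 1302 \cdot 5 = 6510$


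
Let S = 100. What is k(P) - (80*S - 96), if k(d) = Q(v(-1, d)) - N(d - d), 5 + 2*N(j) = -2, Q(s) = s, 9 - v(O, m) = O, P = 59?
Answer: -15781/2 ≈ -7890.5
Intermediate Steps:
v(O, m) = 9 - O
N(j) = -7/2 (N(j) = -5/2 + (½)*(-2) = -5/2 - 1 = -7/2)
k(d) = 27/2 (k(d) = (9 - 1*(-1)) - 1*(-7/2) = (9 + 1) + 7/2 = 10 + 7/2 = 27/2)
k(P) - (80*S - 96) = 27/2 - (80*100 - 96) = 27/2 - (8000 - 96) = 27/2 - 1*7904 = 27/2 - 7904 = -15781/2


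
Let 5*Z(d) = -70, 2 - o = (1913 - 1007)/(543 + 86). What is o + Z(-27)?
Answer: -8454/629 ≈ -13.440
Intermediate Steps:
o = 352/629 (o = 2 - (1913 - 1007)/(543 + 86) = 2 - 906/629 = 352/629 ≈ 0.55962)
Z(d) = -14 (Z(d) = (⅕)*(-70) = -14)
o + Z(-27) = 352/629 - 14 = -8454/629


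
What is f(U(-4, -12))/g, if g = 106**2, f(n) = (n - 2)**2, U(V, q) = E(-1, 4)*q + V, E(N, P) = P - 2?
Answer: 225/2809 ≈ 0.080100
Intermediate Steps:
E(N, P) = -2 + P
U(V, q) = V + 2*q (U(V, q) = (-2 + 4)*q + V = 2*q + V = V + 2*q)
f(n) = (-2 + n)**2
g = 11236
f(U(-4, -12))/g = (-2 + (-4 + 2*(-12)))**2/11236 = (-2 + (-4 - 24))**2*(1/11236) = (-2 - 28)**2*(1/11236) = (-30)**2*(1/11236) = 900*(1/11236) = 225/2809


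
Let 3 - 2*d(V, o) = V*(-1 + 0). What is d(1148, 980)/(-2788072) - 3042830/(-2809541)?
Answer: 2423432066547/2238057884272 ≈ 1.0828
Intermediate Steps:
d(V, o) = 3/2 + V/2 (d(V, o) = 3/2 - V*(-1 + 0)/2 = 3/2 - V*(-1)/2 = 3/2 - (-1)*V/2 = 3/2 + V/2)
d(1148, 980)/(-2788072) - 3042830/(-2809541) = (3/2 + (1/2)*1148)/(-2788072) - 3042830/(-2809541) = (3/2 + 574)*(-1/2788072) - 3042830*(-1/2809541) = (1151/2)*(-1/2788072) + 434690/401363 = -1151/5576144 + 434690/401363 = 2423432066547/2238057884272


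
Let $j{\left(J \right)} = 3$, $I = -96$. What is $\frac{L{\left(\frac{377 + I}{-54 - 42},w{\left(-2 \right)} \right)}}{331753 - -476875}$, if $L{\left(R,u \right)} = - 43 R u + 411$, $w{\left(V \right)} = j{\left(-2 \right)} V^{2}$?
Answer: $\frac{15371}{6469024} \approx 0.0023761$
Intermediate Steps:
$w{\left(V \right)} = 3 V^{2}$
$L{\left(R,u \right)} = 411 - 43 R u$ ($L{\left(R,u \right)} = - 43 R u + 411 = 411 - 43 R u$)
$\frac{L{\left(\frac{377 + I}{-54 - 42},w{\left(-2 \right)} \right)}}{331753 - -476875} = \frac{411 - 43 \frac{377 - 96}{-54 - 42} \cdot 3 \left(-2\right)^{2}}{331753 - -476875} = \frac{411 - 43 \frac{281}{-96} \cdot 3 \cdot 4}{331753 + 476875} = \frac{411 - 43 \cdot 281 \left(- \frac{1}{96}\right) 12}{808628} = \left(411 - \left(- \frac{12083}{96}\right) 12\right) \frac{1}{808628} = \left(411 + \frac{12083}{8}\right) \frac{1}{808628} = \frac{15371}{8} \cdot \frac{1}{808628} = \frac{15371}{6469024}$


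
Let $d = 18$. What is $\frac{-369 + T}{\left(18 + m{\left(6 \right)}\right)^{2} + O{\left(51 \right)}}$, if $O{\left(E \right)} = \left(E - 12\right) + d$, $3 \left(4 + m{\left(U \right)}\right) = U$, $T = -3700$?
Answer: $-13$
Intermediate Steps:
$m{\left(U \right)} = -4 + \frac{U}{3}$
$O{\left(E \right)} = 6 + E$ ($O{\left(E \right)} = \left(E - 12\right) + 18 = \left(-12 + E\right) + 18 = 6 + E$)
$\frac{-369 + T}{\left(18 + m{\left(6 \right)}\right)^{2} + O{\left(51 \right)}} = \frac{-369 - 3700}{\left(18 + \left(-4 + \frac{1}{3} \cdot 6\right)\right)^{2} + \left(6 + 51\right)} = - \frac{4069}{\left(18 + \left(-4 + 2\right)\right)^{2} + 57} = - \frac{4069}{\left(18 - 2\right)^{2} + 57} = - \frac{4069}{16^{2} + 57} = - \frac{4069}{256 + 57} = - \frac{4069}{313} = \left(-4069\right) \frac{1}{313} = -13$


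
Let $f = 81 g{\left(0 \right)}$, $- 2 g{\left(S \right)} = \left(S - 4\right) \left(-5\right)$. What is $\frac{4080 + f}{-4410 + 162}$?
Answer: $- \frac{545}{708} \approx -0.76977$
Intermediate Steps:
$g{\left(S \right)} = -10 + \frac{5 S}{2}$ ($g{\left(S \right)} = - \frac{\left(S - 4\right) \left(-5\right)}{2} = - \frac{\left(-4 + S\right) \left(-5\right)}{2} = - \frac{20 - 5 S}{2} = -10 + \frac{5 S}{2}$)
$f = -810$ ($f = 81 \left(-10 + \frac{5}{2} \cdot 0\right) = 81 \left(-10 + 0\right) = 81 \left(-10\right) = -810$)
$\frac{4080 + f}{-4410 + 162} = \frac{4080 - 810}{-4410 + 162} = \frac{3270}{-4248} = 3270 \left(- \frac{1}{4248}\right) = - \frac{545}{708}$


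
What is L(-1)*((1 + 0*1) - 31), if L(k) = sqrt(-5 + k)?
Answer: -30*I*sqrt(6) ≈ -73.485*I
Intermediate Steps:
L(-1)*((1 + 0*1) - 31) = sqrt(-5 - 1)*((1 + 0*1) - 31) = sqrt(-6)*((1 + 0) - 31) = (I*sqrt(6))*(1 - 31) = (I*sqrt(6))*(-30) = -30*I*sqrt(6)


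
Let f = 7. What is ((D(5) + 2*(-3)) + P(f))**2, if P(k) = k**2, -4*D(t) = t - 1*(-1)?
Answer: 6889/4 ≈ 1722.3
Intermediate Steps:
D(t) = -1/4 - t/4 (D(t) = -(t - 1*(-1))/4 = -(t + 1)/4 = -(1 + t)/4 = -1/4 - t/4)
((D(5) + 2*(-3)) + P(f))**2 = (((-1/4 - 1/4*5) + 2*(-3)) + 7**2)**2 = (((-1/4 - 5/4) - 6) + 49)**2 = ((-3/2 - 6) + 49)**2 = (-15/2 + 49)**2 = (83/2)**2 = 6889/4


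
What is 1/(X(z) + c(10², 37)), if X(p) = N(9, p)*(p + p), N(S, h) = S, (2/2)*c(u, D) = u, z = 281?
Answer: 1/5158 ≈ 0.00019387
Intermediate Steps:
c(u, D) = u
X(p) = 18*p (X(p) = 9*(p + p) = 9*(2*p) = 18*p)
1/(X(z) + c(10², 37)) = 1/(18*281 + 10²) = 1/(5058 + 100) = 1/5158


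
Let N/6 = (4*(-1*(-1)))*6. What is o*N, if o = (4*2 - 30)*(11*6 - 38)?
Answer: -88704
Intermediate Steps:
o = -616 (o = (8 - 30)*(66 - 38) = -22*28 = -616)
N = 144 (N = 6*((4*(-1*(-1)))*6) = 6*((4*1)*6) = 6*(4*6) = 6*24 = 144)
o*N = -616*144 = -88704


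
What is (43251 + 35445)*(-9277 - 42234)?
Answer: -4053709656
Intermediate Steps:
(43251 + 35445)*(-9277 - 42234) = 78696*(-51511) = -4053709656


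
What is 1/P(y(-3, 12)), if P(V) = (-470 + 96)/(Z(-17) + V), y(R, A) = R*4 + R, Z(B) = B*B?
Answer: -137/187 ≈ -0.73262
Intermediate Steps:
Z(B) = B²
y(R, A) = 5*R (y(R, A) = 4*R + R = 5*R)
P(V) = -374/(289 + V) (P(V) = (-470 + 96)/((-17)² + V) = -374/(289 + V))
1/P(y(-3, 12)) = 1/(-374/(289 + 5*(-3))) = 1/(-374/(289 - 15)) = 1/(-374/274) = 1/(-374*1/274) = 1/(-187/137) = -137/187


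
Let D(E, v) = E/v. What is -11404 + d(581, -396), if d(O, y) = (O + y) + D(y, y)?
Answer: -11218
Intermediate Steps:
d(O, y) = 1 + O + y (d(O, y) = (O + y) + y/y = (O + y) + 1 = 1 + O + y)
-11404 + d(581, -396) = -11404 + (1 + 581 - 396) = -11404 + 186 = -11218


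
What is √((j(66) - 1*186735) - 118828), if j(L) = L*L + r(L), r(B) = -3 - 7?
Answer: I*√301217 ≈ 548.83*I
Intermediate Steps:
r(B) = -10
j(L) = -10 + L² (j(L) = L*L - 10 = L² - 10 = -10 + L²)
√((j(66) - 1*186735) - 118828) = √(((-10 + 66²) - 1*186735) - 118828) = √(((-10 + 4356) - 186735) - 118828) = √((4346 - 186735) - 118828) = √(-182389 - 118828) = √(-301217) = I*√301217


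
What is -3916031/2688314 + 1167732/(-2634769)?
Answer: -13457067365687/7083086389466 ≈ -1.8999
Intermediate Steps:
-3916031/2688314 + 1167732/(-2634769) = -3916031*1/2688314 + 1167732*(-1/2634769) = -3916031/2688314 - 1167732/2634769 = -13457067365687/7083086389466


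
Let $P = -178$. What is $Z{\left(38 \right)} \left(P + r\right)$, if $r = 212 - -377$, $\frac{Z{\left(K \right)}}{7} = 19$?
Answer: $54663$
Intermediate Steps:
$Z{\left(K \right)} = 133$ ($Z{\left(K \right)} = 7 \cdot 19 = 133$)
$r = 589$ ($r = 212 + 377 = 589$)
$Z{\left(38 \right)} \left(P + r\right) = 133 \left(-178 + 589\right) = 133 \cdot 411 = 54663$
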